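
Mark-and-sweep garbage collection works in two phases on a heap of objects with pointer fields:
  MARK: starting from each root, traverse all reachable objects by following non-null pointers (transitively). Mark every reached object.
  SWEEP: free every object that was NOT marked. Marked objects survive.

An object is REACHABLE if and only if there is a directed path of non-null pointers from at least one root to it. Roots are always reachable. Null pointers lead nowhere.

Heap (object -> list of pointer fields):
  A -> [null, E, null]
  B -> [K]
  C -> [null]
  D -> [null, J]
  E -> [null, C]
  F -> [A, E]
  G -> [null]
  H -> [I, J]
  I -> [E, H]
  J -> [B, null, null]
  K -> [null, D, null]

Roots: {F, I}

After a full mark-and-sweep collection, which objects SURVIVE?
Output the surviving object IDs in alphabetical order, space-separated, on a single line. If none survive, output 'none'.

Roots: F I
Mark F: refs=A E, marked=F
Mark I: refs=E H, marked=F I
Mark A: refs=null E null, marked=A F I
Mark E: refs=null C, marked=A E F I
Mark H: refs=I J, marked=A E F H I
Mark C: refs=null, marked=A C E F H I
Mark J: refs=B null null, marked=A C E F H I J
Mark B: refs=K, marked=A B C E F H I J
Mark K: refs=null D null, marked=A B C E F H I J K
Mark D: refs=null J, marked=A B C D E F H I J K
Unmarked (collected): G

Answer: A B C D E F H I J K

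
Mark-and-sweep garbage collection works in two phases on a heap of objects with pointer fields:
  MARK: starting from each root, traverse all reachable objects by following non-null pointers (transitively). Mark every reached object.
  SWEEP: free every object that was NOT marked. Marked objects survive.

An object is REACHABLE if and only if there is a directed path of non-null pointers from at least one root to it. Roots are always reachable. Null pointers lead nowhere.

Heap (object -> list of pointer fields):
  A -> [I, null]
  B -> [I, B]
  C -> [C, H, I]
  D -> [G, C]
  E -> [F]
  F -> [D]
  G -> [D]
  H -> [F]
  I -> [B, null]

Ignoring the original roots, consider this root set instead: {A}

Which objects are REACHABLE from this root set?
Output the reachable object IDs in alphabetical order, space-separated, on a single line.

Answer: A B I

Derivation:
Roots: A
Mark A: refs=I null, marked=A
Mark I: refs=B null, marked=A I
Mark B: refs=I B, marked=A B I
Unmarked (collected): C D E F G H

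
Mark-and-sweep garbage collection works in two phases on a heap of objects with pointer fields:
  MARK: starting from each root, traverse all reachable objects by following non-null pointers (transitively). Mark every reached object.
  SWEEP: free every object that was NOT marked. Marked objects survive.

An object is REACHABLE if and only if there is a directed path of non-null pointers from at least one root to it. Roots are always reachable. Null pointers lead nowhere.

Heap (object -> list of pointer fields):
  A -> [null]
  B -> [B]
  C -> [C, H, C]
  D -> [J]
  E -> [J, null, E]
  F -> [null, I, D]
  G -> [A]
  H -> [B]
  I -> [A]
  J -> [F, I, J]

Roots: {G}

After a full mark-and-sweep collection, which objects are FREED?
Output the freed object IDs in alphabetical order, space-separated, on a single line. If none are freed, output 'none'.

Answer: B C D E F H I J

Derivation:
Roots: G
Mark G: refs=A, marked=G
Mark A: refs=null, marked=A G
Unmarked (collected): B C D E F H I J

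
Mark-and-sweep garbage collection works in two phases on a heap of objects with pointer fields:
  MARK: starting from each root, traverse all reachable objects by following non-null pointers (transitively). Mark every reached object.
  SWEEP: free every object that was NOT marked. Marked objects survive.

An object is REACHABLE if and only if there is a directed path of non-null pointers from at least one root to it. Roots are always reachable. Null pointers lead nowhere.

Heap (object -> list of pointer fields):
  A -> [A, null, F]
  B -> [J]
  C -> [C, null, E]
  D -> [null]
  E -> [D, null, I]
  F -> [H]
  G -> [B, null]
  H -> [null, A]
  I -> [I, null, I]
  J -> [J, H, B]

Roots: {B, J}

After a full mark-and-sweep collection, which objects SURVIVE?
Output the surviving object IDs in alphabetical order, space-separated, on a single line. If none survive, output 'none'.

Answer: A B F H J

Derivation:
Roots: B J
Mark B: refs=J, marked=B
Mark J: refs=J H B, marked=B J
Mark H: refs=null A, marked=B H J
Mark A: refs=A null F, marked=A B H J
Mark F: refs=H, marked=A B F H J
Unmarked (collected): C D E G I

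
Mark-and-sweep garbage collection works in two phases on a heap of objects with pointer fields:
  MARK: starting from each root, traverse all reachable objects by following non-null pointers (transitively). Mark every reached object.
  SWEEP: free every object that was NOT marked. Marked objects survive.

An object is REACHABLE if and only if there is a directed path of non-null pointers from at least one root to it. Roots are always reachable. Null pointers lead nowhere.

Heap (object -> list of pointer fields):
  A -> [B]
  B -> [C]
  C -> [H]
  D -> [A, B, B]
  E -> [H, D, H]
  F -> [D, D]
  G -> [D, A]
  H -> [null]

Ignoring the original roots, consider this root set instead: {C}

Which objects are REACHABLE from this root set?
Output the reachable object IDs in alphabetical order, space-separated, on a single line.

Roots: C
Mark C: refs=H, marked=C
Mark H: refs=null, marked=C H
Unmarked (collected): A B D E F G

Answer: C H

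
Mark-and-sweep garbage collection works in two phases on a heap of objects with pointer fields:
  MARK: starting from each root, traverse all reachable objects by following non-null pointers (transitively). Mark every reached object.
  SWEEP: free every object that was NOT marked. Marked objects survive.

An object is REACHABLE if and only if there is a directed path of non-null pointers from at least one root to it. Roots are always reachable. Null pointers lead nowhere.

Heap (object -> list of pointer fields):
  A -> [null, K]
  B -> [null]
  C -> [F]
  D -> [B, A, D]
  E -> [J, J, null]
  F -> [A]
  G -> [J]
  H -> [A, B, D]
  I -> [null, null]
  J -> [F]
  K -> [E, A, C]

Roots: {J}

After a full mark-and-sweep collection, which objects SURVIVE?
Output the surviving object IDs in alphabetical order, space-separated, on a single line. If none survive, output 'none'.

Roots: J
Mark J: refs=F, marked=J
Mark F: refs=A, marked=F J
Mark A: refs=null K, marked=A F J
Mark K: refs=E A C, marked=A F J K
Mark E: refs=J J null, marked=A E F J K
Mark C: refs=F, marked=A C E F J K
Unmarked (collected): B D G H I

Answer: A C E F J K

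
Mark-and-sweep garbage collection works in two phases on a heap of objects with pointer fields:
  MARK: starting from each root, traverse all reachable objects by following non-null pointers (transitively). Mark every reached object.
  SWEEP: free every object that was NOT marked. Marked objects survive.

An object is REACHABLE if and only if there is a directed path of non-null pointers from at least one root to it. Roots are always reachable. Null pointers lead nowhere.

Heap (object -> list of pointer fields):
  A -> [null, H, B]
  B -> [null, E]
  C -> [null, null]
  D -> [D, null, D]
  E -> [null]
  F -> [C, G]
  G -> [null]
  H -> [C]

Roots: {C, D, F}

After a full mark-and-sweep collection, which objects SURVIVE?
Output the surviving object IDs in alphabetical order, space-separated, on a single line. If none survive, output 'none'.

Answer: C D F G

Derivation:
Roots: C D F
Mark C: refs=null null, marked=C
Mark D: refs=D null D, marked=C D
Mark F: refs=C G, marked=C D F
Mark G: refs=null, marked=C D F G
Unmarked (collected): A B E H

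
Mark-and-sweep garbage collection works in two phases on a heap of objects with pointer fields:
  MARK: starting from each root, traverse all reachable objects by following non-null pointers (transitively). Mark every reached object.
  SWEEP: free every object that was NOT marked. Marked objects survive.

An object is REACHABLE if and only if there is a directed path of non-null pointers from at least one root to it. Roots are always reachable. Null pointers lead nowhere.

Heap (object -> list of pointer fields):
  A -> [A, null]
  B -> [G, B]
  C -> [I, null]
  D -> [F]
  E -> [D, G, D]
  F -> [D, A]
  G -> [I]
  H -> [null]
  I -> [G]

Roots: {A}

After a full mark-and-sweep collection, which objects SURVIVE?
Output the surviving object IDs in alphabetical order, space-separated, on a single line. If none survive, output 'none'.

Answer: A

Derivation:
Roots: A
Mark A: refs=A null, marked=A
Unmarked (collected): B C D E F G H I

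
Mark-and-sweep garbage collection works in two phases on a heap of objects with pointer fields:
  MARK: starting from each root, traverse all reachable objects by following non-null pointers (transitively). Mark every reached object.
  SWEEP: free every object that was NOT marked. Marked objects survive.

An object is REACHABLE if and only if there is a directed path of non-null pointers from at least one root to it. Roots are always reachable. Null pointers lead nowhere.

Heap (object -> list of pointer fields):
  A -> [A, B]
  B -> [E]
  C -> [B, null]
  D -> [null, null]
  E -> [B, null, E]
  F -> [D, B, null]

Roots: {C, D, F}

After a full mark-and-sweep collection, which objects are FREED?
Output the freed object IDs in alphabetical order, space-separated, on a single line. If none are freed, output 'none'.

Roots: C D F
Mark C: refs=B null, marked=C
Mark D: refs=null null, marked=C D
Mark F: refs=D B null, marked=C D F
Mark B: refs=E, marked=B C D F
Mark E: refs=B null E, marked=B C D E F
Unmarked (collected): A

Answer: A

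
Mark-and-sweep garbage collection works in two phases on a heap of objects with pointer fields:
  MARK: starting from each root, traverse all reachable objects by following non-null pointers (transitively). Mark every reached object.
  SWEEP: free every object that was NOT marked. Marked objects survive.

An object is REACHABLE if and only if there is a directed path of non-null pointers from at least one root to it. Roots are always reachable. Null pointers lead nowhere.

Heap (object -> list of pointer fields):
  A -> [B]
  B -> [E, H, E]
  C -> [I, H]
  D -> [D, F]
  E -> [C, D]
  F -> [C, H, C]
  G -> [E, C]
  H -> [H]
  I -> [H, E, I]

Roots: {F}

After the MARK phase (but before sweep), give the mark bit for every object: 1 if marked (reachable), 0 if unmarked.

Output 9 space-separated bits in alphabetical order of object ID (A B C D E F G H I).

Roots: F
Mark F: refs=C H C, marked=F
Mark C: refs=I H, marked=C F
Mark H: refs=H, marked=C F H
Mark I: refs=H E I, marked=C F H I
Mark E: refs=C D, marked=C E F H I
Mark D: refs=D F, marked=C D E F H I
Unmarked (collected): A B G

Answer: 0 0 1 1 1 1 0 1 1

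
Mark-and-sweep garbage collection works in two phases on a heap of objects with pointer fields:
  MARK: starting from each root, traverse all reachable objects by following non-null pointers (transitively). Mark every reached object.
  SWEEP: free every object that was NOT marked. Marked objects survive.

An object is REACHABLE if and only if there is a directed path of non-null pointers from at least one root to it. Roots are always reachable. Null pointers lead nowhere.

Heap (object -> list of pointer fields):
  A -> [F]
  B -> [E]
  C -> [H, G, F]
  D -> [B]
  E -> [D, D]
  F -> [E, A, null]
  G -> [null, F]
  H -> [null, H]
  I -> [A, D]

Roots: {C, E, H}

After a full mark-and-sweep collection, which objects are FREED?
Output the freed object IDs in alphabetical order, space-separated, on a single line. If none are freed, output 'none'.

Answer: I

Derivation:
Roots: C E H
Mark C: refs=H G F, marked=C
Mark E: refs=D D, marked=C E
Mark H: refs=null H, marked=C E H
Mark G: refs=null F, marked=C E G H
Mark F: refs=E A null, marked=C E F G H
Mark D: refs=B, marked=C D E F G H
Mark A: refs=F, marked=A C D E F G H
Mark B: refs=E, marked=A B C D E F G H
Unmarked (collected): I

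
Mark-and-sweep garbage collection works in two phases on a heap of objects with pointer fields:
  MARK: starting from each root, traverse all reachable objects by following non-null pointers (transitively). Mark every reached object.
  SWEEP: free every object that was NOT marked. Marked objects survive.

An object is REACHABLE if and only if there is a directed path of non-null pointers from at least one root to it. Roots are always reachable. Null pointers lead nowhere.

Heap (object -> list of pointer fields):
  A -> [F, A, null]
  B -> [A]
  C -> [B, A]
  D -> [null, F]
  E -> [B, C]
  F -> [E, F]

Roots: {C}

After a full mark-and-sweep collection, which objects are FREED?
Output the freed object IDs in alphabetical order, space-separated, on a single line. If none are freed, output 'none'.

Answer: D

Derivation:
Roots: C
Mark C: refs=B A, marked=C
Mark B: refs=A, marked=B C
Mark A: refs=F A null, marked=A B C
Mark F: refs=E F, marked=A B C F
Mark E: refs=B C, marked=A B C E F
Unmarked (collected): D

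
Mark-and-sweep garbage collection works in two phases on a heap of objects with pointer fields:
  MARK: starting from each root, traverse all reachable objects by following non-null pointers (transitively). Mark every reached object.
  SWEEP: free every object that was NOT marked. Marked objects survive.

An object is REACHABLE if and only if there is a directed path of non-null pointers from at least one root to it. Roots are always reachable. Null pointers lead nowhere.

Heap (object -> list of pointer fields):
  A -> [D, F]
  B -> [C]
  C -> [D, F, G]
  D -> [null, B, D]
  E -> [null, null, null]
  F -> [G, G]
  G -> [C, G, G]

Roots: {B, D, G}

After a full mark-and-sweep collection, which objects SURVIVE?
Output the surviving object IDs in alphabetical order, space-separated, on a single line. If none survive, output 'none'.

Answer: B C D F G

Derivation:
Roots: B D G
Mark B: refs=C, marked=B
Mark D: refs=null B D, marked=B D
Mark G: refs=C G G, marked=B D G
Mark C: refs=D F G, marked=B C D G
Mark F: refs=G G, marked=B C D F G
Unmarked (collected): A E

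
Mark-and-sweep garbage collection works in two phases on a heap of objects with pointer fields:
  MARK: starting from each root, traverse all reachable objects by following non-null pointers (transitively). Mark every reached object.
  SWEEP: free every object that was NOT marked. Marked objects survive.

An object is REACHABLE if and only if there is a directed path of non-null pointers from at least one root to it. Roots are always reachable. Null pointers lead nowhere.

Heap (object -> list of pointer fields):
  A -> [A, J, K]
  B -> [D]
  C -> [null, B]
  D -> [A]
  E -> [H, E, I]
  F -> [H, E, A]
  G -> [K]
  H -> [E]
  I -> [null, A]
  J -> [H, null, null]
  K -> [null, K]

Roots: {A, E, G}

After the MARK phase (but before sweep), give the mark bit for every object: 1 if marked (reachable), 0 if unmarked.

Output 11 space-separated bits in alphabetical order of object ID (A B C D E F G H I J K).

Roots: A E G
Mark A: refs=A J K, marked=A
Mark E: refs=H E I, marked=A E
Mark G: refs=K, marked=A E G
Mark J: refs=H null null, marked=A E G J
Mark K: refs=null K, marked=A E G J K
Mark H: refs=E, marked=A E G H J K
Mark I: refs=null A, marked=A E G H I J K
Unmarked (collected): B C D F

Answer: 1 0 0 0 1 0 1 1 1 1 1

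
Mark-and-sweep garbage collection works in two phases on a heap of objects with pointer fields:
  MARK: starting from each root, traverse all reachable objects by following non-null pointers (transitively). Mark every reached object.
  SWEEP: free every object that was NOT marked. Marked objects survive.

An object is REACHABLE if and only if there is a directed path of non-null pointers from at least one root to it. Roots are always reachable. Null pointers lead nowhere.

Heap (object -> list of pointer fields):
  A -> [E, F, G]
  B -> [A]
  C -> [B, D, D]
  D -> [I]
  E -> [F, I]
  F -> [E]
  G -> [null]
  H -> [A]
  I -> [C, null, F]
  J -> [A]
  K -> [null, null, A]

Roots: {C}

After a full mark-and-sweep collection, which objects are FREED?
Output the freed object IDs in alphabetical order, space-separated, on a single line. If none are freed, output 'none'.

Roots: C
Mark C: refs=B D D, marked=C
Mark B: refs=A, marked=B C
Mark D: refs=I, marked=B C D
Mark A: refs=E F G, marked=A B C D
Mark I: refs=C null F, marked=A B C D I
Mark E: refs=F I, marked=A B C D E I
Mark F: refs=E, marked=A B C D E F I
Mark G: refs=null, marked=A B C D E F G I
Unmarked (collected): H J K

Answer: H J K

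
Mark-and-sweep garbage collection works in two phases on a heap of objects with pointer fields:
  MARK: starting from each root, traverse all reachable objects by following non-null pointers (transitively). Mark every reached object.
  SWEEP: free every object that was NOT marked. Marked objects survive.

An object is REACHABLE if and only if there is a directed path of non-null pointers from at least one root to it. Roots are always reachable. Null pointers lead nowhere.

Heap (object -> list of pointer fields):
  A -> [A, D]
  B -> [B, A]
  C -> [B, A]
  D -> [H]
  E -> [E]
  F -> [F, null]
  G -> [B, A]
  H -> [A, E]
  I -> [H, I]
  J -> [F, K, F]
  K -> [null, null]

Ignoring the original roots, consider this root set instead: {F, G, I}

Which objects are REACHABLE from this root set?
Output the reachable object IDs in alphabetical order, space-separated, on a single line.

Roots: F G I
Mark F: refs=F null, marked=F
Mark G: refs=B A, marked=F G
Mark I: refs=H I, marked=F G I
Mark B: refs=B A, marked=B F G I
Mark A: refs=A D, marked=A B F G I
Mark H: refs=A E, marked=A B F G H I
Mark D: refs=H, marked=A B D F G H I
Mark E: refs=E, marked=A B D E F G H I
Unmarked (collected): C J K

Answer: A B D E F G H I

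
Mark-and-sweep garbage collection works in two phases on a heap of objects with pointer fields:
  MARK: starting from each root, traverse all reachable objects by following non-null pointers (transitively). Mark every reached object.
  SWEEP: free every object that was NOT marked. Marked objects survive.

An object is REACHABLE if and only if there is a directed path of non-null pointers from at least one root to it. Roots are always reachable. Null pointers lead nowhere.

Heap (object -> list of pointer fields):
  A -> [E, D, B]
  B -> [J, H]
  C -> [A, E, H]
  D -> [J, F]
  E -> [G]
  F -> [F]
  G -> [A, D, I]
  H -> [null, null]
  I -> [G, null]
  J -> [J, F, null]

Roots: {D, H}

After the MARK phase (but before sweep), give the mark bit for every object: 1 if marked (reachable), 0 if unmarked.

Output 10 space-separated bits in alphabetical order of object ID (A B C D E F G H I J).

Answer: 0 0 0 1 0 1 0 1 0 1

Derivation:
Roots: D H
Mark D: refs=J F, marked=D
Mark H: refs=null null, marked=D H
Mark J: refs=J F null, marked=D H J
Mark F: refs=F, marked=D F H J
Unmarked (collected): A B C E G I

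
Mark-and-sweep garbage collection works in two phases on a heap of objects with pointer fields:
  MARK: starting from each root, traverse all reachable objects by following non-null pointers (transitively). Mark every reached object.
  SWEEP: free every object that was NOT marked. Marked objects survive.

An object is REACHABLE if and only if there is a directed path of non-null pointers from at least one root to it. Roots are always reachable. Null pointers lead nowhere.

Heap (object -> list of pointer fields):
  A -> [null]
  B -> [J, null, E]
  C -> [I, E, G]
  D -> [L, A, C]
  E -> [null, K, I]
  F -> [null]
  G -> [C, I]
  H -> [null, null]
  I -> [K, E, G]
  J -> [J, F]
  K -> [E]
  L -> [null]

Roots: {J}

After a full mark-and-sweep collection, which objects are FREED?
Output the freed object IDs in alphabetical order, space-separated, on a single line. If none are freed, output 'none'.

Answer: A B C D E G H I K L

Derivation:
Roots: J
Mark J: refs=J F, marked=J
Mark F: refs=null, marked=F J
Unmarked (collected): A B C D E G H I K L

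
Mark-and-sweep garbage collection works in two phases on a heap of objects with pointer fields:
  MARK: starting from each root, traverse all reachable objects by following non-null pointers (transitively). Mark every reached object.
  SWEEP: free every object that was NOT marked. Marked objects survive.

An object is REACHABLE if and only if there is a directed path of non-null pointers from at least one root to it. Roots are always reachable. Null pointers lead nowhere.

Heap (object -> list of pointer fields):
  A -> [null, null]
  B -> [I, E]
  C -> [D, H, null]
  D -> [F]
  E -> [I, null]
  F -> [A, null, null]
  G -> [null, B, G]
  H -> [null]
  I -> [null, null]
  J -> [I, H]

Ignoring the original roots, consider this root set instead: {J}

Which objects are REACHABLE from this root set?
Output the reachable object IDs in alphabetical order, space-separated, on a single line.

Answer: H I J

Derivation:
Roots: J
Mark J: refs=I H, marked=J
Mark I: refs=null null, marked=I J
Mark H: refs=null, marked=H I J
Unmarked (collected): A B C D E F G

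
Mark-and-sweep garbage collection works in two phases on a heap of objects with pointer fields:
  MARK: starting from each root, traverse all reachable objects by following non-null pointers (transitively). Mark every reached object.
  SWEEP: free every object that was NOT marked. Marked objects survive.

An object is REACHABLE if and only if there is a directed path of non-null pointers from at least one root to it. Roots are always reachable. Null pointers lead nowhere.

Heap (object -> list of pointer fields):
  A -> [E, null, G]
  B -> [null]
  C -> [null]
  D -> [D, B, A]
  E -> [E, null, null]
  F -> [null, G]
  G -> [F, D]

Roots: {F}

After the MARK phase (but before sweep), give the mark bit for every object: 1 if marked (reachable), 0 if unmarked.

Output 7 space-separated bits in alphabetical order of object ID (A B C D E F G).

Answer: 1 1 0 1 1 1 1

Derivation:
Roots: F
Mark F: refs=null G, marked=F
Mark G: refs=F D, marked=F G
Mark D: refs=D B A, marked=D F G
Mark B: refs=null, marked=B D F G
Mark A: refs=E null G, marked=A B D F G
Mark E: refs=E null null, marked=A B D E F G
Unmarked (collected): C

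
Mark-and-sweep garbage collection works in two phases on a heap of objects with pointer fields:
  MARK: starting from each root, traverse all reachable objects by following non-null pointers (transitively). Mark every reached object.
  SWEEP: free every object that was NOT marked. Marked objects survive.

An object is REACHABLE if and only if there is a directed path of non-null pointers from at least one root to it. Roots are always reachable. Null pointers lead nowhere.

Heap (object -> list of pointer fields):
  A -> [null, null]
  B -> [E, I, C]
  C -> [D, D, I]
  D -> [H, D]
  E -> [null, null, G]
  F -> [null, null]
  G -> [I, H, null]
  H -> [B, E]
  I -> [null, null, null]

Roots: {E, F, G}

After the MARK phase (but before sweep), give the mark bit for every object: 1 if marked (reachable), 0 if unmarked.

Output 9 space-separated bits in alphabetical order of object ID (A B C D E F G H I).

Answer: 0 1 1 1 1 1 1 1 1

Derivation:
Roots: E F G
Mark E: refs=null null G, marked=E
Mark F: refs=null null, marked=E F
Mark G: refs=I H null, marked=E F G
Mark I: refs=null null null, marked=E F G I
Mark H: refs=B E, marked=E F G H I
Mark B: refs=E I C, marked=B E F G H I
Mark C: refs=D D I, marked=B C E F G H I
Mark D: refs=H D, marked=B C D E F G H I
Unmarked (collected): A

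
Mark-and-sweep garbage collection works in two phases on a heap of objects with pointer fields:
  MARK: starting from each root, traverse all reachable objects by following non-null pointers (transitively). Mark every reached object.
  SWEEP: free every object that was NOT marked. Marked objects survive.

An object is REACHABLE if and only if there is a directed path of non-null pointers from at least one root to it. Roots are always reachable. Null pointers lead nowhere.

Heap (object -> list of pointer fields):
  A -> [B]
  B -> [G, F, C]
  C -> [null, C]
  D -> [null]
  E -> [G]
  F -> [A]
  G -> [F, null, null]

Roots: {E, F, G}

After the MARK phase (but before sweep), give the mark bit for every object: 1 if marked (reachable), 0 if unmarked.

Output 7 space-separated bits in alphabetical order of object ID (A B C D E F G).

Answer: 1 1 1 0 1 1 1

Derivation:
Roots: E F G
Mark E: refs=G, marked=E
Mark F: refs=A, marked=E F
Mark G: refs=F null null, marked=E F G
Mark A: refs=B, marked=A E F G
Mark B: refs=G F C, marked=A B E F G
Mark C: refs=null C, marked=A B C E F G
Unmarked (collected): D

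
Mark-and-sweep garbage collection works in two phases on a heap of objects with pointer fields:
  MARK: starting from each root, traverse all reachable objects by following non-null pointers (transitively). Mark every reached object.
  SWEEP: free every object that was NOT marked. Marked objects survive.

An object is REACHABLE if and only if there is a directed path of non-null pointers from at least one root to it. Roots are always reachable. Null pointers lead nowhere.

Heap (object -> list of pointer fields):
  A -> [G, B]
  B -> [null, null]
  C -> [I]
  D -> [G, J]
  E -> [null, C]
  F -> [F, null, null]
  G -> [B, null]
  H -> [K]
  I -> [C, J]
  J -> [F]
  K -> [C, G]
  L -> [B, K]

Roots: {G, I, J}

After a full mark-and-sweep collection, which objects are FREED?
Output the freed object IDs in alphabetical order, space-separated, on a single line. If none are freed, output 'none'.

Roots: G I J
Mark G: refs=B null, marked=G
Mark I: refs=C J, marked=G I
Mark J: refs=F, marked=G I J
Mark B: refs=null null, marked=B G I J
Mark C: refs=I, marked=B C G I J
Mark F: refs=F null null, marked=B C F G I J
Unmarked (collected): A D E H K L

Answer: A D E H K L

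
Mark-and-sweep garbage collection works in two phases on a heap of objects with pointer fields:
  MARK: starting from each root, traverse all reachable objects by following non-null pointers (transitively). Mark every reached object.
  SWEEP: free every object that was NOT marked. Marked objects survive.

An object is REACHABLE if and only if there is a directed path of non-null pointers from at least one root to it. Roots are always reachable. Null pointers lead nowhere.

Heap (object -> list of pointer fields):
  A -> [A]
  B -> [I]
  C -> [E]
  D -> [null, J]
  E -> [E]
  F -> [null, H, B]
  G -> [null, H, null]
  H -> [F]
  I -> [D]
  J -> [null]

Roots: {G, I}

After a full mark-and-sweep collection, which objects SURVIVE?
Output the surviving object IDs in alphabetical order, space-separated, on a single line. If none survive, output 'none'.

Answer: B D F G H I J

Derivation:
Roots: G I
Mark G: refs=null H null, marked=G
Mark I: refs=D, marked=G I
Mark H: refs=F, marked=G H I
Mark D: refs=null J, marked=D G H I
Mark F: refs=null H B, marked=D F G H I
Mark J: refs=null, marked=D F G H I J
Mark B: refs=I, marked=B D F G H I J
Unmarked (collected): A C E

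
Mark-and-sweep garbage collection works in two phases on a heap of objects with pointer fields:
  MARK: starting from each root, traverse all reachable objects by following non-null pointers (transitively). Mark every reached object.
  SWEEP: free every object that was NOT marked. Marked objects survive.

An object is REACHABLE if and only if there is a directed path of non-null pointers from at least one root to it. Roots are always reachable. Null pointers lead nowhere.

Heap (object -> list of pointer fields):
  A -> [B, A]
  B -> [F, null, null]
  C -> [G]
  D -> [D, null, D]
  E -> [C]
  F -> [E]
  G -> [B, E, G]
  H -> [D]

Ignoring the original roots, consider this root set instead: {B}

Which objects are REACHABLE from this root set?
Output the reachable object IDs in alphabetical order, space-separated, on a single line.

Roots: B
Mark B: refs=F null null, marked=B
Mark F: refs=E, marked=B F
Mark E: refs=C, marked=B E F
Mark C: refs=G, marked=B C E F
Mark G: refs=B E G, marked=B C E F G
Unmarked (collected): A D H

Answer: B C E F G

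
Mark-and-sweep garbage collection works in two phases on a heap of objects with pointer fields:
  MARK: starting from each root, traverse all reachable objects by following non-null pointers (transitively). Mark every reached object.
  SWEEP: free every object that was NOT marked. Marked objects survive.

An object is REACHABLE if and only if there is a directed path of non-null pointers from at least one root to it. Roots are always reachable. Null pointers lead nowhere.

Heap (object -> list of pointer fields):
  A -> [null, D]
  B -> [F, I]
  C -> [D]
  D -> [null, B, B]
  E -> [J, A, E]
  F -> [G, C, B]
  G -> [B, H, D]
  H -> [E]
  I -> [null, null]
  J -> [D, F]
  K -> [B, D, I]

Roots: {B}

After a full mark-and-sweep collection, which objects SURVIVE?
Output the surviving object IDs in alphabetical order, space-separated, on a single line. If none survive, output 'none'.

Answer: A B C D E F G H I J

Derivation:
Roots: B
Mark B: refs=F I, marked=B
Mark F: refs=G C B, marked=B F
Mark I: refs=null null, marked=B F I
Mark G: refs=B H D, marked=B F G I
Mark C: refs=D, marked=B C F G I
Mark H: refs=E, marked=B C F G H I
Mark D: refs=null B B, marked=B C D F G H I
Mark E: refs=J A E, marked=B C D E F G H I
Mark J: refs=D F, marked=B C D E F G H I J
Mark A: refs=null D, marked=A B C D E F G H I J
Unmarked (collected): K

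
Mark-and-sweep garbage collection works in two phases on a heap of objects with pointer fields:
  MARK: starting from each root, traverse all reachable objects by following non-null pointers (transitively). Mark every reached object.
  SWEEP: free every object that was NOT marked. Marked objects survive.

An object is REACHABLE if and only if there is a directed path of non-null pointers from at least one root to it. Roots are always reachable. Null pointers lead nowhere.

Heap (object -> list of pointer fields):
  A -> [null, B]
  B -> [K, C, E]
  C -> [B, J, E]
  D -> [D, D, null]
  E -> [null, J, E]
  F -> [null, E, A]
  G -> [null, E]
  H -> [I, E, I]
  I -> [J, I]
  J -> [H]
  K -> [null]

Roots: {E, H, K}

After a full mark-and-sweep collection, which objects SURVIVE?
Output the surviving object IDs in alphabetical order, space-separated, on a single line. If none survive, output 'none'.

Roots: E H K
Mark E: refs=null J E, marked=E
Mark H: refs=I E I, marked=E H
Mark K: refs=null, marked=E H K
Mark J: refs=H, marked=E H J K
Mark I: refs=J I, marked=E H I J K
Unmarked (collected): A B C D F G

Answer: E H I J K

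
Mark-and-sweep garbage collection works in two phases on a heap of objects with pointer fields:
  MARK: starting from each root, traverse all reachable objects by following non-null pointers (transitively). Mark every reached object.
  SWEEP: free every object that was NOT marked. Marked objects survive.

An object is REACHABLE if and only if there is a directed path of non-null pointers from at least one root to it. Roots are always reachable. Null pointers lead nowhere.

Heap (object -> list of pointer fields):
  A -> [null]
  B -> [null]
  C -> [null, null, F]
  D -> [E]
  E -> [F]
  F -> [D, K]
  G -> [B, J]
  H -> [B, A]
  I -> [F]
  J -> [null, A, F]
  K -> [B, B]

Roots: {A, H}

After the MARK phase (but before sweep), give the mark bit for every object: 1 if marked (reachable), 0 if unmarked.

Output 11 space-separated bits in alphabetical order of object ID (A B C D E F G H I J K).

Roots: A H
Mark A: refs=null, marked=A
Mark H: refs=B A, marked=A H
Mark B: refs=null, marked=A B H
Unmarked (collected): C D E F G I J K

Answer: 1 1 0 0 0 0 0 1 0 0 0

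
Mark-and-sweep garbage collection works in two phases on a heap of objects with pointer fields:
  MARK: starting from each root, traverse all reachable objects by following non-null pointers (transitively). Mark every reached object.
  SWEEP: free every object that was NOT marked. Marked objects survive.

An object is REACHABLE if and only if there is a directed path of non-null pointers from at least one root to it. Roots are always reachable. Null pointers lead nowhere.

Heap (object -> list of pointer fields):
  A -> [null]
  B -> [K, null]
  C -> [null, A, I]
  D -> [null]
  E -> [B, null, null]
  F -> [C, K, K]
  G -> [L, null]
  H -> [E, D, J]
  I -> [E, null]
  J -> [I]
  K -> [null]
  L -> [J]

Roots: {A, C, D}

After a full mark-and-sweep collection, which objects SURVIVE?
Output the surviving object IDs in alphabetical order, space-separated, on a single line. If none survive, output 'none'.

Answer: A B C D E I K

Derivation:
Roots: A C D
Mark A: refs=null, marked=A
Mark C: refs=null A I, marked=A C
Mark D: refs=null, marked=A C D
Mark I: refs=E null, marked=A C D I
Mark E: refs=B null null, marked=A C D E I
Mark B: refs=K null, marked=A B C D E I
Mark K: refs=null, marked=A B C D E I K
Unmarked (collected): F G H J L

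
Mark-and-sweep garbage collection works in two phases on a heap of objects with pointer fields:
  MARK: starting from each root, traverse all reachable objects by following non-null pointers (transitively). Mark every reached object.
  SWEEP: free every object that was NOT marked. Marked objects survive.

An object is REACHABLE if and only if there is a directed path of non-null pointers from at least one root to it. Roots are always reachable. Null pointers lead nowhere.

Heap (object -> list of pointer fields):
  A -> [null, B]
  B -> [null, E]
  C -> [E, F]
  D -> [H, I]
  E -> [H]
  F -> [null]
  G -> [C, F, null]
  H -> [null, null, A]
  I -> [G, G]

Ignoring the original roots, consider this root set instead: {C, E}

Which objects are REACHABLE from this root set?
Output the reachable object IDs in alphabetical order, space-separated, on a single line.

Answer: A B C E F H

Derivation:
Roots: C E
Mark C: refs=E F, marked=C
Mark E: refs=H, marked=C E
Mark F: refs=null, marked=C E F
Mark H: refs=null null A, marked=C E F H
Mark A: refs=null B, marked=A C E F H
Mark B: refs=null E, marked=A B C E F H
Unmarked (collected): D G I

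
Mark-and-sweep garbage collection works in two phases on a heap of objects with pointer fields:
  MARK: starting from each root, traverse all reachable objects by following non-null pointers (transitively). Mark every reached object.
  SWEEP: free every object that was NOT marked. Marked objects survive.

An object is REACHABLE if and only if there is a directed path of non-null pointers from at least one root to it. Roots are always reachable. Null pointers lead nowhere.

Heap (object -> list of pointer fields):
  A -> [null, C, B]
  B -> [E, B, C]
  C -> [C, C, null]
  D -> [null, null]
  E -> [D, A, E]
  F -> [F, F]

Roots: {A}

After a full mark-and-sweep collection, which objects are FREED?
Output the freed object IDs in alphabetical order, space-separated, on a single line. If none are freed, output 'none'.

Roots: A
Mark A: refs=null C B, marked=A
Mark C: refs=C C null, marked=A C
Mark B: refs=E B C, marked=A B C
Mark E: refs=D A E, marked=A B C E
Mark D: refs=null null, marked=A B C D E
Unmarked (collected): F

Answer: F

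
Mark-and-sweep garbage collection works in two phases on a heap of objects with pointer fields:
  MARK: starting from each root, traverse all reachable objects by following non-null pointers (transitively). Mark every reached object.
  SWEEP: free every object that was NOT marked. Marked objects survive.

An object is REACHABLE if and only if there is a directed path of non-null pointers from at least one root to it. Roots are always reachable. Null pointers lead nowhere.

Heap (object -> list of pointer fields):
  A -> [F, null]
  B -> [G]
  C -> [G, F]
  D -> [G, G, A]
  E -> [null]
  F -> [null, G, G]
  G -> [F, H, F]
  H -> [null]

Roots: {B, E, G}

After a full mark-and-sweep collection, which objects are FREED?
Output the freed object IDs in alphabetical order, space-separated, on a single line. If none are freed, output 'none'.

Answer: A C D

Derivation:
Roots: B E G
Mark B: refs=G, marked=B
Mark E: refs=null, marked=B E
Mark G: refs=F H F, marked=B E G
Mark F: refs=null G G, marked=B E F G
Mark H: refs=null, marked=B E F G H
Unmarked (collected): A C D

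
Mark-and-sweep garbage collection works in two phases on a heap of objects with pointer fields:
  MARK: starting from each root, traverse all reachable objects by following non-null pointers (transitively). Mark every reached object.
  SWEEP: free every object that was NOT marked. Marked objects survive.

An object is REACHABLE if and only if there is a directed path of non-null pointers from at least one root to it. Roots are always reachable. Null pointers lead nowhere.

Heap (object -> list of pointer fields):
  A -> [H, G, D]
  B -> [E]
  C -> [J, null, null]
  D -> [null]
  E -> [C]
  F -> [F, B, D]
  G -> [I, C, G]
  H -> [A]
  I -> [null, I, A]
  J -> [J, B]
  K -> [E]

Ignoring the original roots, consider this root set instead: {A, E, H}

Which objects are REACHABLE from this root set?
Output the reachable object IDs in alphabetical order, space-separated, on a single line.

Answer: A B C D E G H I J

Derivation:
Roots: A E H
Mark A: refs=H G D, marked=A
Mark E: refs=C, marked=A E
Mark H: refs=A, marked=A E H
Mark G: refs=I C G, marked=A E G H
Mark D: refs=null, marked=A D E G H
Mark C: refs=J null null, marked=A C D E G H
Mark I: refs=null I A, marked=A C D E G H I
Mark J: refs=J B, marked=A C D E G H I J
Mark B: refs=E, marked=A B C D E G H I J
Unmarked (collected): F K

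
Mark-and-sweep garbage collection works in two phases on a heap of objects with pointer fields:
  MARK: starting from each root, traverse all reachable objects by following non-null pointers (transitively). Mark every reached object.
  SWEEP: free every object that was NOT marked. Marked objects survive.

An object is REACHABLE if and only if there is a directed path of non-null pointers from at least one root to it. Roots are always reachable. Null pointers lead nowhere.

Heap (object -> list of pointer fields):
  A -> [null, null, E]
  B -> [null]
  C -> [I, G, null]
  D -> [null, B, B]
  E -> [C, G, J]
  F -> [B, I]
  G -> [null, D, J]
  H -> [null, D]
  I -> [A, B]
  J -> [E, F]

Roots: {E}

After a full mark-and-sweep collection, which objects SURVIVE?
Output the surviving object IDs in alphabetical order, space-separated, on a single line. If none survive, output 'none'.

Roots: E
Mark E: refs=C G J, marked=E
Mark C: refs=I G null, marked=C E
Mark G: refs=null D J, marked=C E G
Mark J: refs=E F, marked=C E G J
Mark I: refs=A B, marked=C E G I J
Mark D: refs=null B B, marked=C D E G I J
Mark F: refs=B I, marked=C D E F G I J
Mark A: refs=null null E, marked=A C D E F G I J
Mark B: refs=null, marked=A B C D E F G I J
Unmarked (collected): H

Answer: A B C D E F G I J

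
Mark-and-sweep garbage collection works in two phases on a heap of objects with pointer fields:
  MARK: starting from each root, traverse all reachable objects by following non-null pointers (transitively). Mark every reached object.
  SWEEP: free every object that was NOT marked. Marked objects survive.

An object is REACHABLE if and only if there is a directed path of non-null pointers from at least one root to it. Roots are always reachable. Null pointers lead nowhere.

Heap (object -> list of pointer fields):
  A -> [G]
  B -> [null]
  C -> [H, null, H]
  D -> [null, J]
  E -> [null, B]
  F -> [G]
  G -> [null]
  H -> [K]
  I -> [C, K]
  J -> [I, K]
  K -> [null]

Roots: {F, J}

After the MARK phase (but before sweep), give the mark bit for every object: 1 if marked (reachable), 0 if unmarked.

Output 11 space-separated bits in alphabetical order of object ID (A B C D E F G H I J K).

Roots: F J
Mark F: refs=G, marked=F
Mark J: refs=I K, marked=F J
Mark G: refs=null, marked=F G J
Mark I: refs=C K, marked=F G I J
Mark K: refs=null, marked=F G I J K
Mark C: refs=H null H, marked=C F G I J K
Mark H: refs=K, marked=C F G H I J K
Unmarked (collected): A B D E

Answer: 0 0 1 0 0 1 1 1 1 1 1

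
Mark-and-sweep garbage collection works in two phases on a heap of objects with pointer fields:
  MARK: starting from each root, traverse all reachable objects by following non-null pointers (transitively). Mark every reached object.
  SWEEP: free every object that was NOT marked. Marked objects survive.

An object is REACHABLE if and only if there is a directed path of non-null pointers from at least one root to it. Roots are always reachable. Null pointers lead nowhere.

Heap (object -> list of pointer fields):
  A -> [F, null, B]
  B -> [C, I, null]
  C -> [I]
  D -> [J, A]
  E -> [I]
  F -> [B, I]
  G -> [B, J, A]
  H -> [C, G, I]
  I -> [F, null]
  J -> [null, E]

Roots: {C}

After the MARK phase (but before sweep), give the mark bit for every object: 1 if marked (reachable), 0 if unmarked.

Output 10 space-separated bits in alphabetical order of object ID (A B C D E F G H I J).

Roots: C
Mark C: refs=I, marked=C
Mark I: refs=F null, marked=C I
Mark F: refs=B I, marked=C F I
Mark B: refs=C I null, marked=B C F I
Unmarked (collected): A D E G H J

Answer: 0 1 1 0 0 1 0 0 1 0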